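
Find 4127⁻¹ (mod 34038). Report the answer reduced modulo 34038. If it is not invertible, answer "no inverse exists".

Extended Euclidean algorithm:
34038 = 8·4127 + 1022
4127 = 4·1022 + 39
1022 = 26·39 + 8
39 = 4·8 + 7
8 = 1·7 + 1
7 = 7·1 + 0
gcd = 1, so the inverse exists. Back-substitute:
1 = 8 − 7
1 = −39 + 5·8
1 = 5·1022 − 131·39
1 = −131·4127 + 529·1022
1 = 529·34038 − 4363·4127
So 4127·(-4363) ≡ 1 (mod 34038), and -4363 ≡ 29675 (mod 34038).

29675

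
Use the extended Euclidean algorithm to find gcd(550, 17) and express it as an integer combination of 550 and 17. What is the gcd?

Euclidean algorithm:
550 = 32×17 + 6
17 = 2×6 + 5
6 = 1×5 + 1
5 = 5×1 + 0
gcd(550, 17) = 1.
Back-substituting:
1 = 6 − 5
1 = −17 + 3·6
1 = 3·550 − 97·17
So 1 = (3)·550 + (-97)·17.

1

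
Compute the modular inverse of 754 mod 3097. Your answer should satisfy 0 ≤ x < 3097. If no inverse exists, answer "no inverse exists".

497

Run Euclid on (3097, 754):
3097 = 4×754 + 81
754 = 9×81 + 25
81 = 3×25 + 6
25 = 4×6 + 1
6 = 6×1 + 0
Since gcd(754, 3097) = 1, back-substitute to write 1 as a combination:
1 = 25 − 4·6
1 = −4·81 + 13·25
1 = 13·754 − 121·81
1 = −121·3097 + 497·754
So 754·497 ≡ 1 (mod 3097).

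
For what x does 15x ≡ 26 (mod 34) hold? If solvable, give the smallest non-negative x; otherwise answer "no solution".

4

First find gcd(15, 34):
34 = 2*15 + 4
15 = 3*4 + 3
4 = 1*3 + 1
3 = 3*1 + 0
gcd = 1, so a unique solution mod 34 exists.
Back-substitute for the Bézout coefficients:
1 = 4 − 3
1 = −15 + 4·4
1 = 4·34 − 9·15
So 15·(-9) ≡ 1 (mod 34), giving 15⁻¹ ≡ 25.
x ≡ 15⁻¹·26 ≡ 25·26 ≡ 4 (mod 34).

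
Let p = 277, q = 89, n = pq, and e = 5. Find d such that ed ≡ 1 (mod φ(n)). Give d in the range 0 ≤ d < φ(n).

14573

φ(n) = (p−1)(q−1) = 276·88 = 24288.
Need d with 5·d ≡ 1 (mod 24288). Apply the extended Euclidean algorithm:
24288 = 4857·5 + 3
5 = 1·3 + 2
3 = 1·2 + 1
2 = 2·1 + 0
Back-substitute:
1 = 3 − 2
1 = −5 + 2·3
1 = 2·24288 − 9715·5
So 5·(-9715) ≡ 1 (mod 24288), hence d ≡ -9715 ≡ 14573 (mod 24288).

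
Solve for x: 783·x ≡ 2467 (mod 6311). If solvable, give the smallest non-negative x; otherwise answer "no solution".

2937

First find gcd(783, 6311):
6311 = 8·783 + 47
783 = 16·47 + 31
47 = 1·31 + 16
31 = 1·16 + 15
16 = 1·15 + 1
15 = 15·1 + 0
gcd = 1, so a unique solution mod 6311 exists.
Back-substitute for the Bézout coefficients:
1 = 16 − 15
1 = −31 + 2·16
1 = 2·47 − 3·31
1 = −3·783 + 50·47
1 = 50·6311 − 403·783
So 783·(-403) ≡ 1 (mod 6311), giving 783⁻¹ ≡ 5908.
x ≡ 783⁻¹·2467 ≡ 5908·2467 ≡ 2937 (mod 6311).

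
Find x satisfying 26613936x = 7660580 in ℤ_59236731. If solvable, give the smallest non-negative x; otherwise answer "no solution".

no solution

gcd(26613936, 59236731):
59236731 = 2*26613936 + 6008859
26613936 = 4*6008859 + 2578500
6008859 = 2*2578500 + 851859
2578500 = 3*851859 + 22923
851859 = 37*22923 + 3708
22923 = 6*3708 + 675
3708 = 5*675 + 333
675 = 2*333 + 9
333 = 37*9 + 0
gcd = 9, but 9 ∤ 7660580, so the congruence has no solution.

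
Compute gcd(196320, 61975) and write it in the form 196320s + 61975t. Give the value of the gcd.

5

Apply Euclid's algorithm to 196320 and 61975:
196320 = 3·61975 + 10395
61975 = 5·10395 + 10000
10395 = 1·10000 + 395
10000 = 25·395 + 125
395 = 3·125 + 20
125 = 6·20 + 5
20 = 4·5 + 0
gcd(196320, 61975) = 5.
Express as a combination:
5 = 125 − 6·20
5 = −6·395 + 19·125
5 = 19·10000 − 481·395
5 = −481·10395 + 500·10000
5 = 500·61975 − 2981·10395
5 = −2981·196320 + 9443·61975
So 5 = (-2981)·196320 + (9443)·61975.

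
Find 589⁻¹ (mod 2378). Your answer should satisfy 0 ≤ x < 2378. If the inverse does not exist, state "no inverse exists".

gcd(2378, 589) by repeated division:
2378 = 4·589 + 22
589 = 26·22 + 17
22 = 1·17 + 5
17 = 3·5 + 2
5 = 2·2 + 1
2 = 2·1 + 0
gcd = 1, so the inverse exists. Back-substitute:
1 = 5 − 2·2
1 = −2·17 + 7·5
1 = 7·22 − 9·17
1 = −9·589 + 241·22
1 = 241·2378 − 973·589
So 589·(-973) ≡ 1 (mod 2378), and -973 ≡ 1405 (mod 2378).

1405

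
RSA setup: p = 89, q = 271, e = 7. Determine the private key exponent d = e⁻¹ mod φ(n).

10183

φ(n) = (p−1)(q−1) = 88·270 = 23760.
Need d with 7·d ≡ 1 (mod 23760). Apply the extended Euclidean algorithm:
23760 = 3394×7 + 2
7 = 3×2 + 1
2 = 2×1 + 0
Back-substitute:
1 = 7 − 3·2
1 = −3·23760 + 10183·7
So 7·10183 ≡ 1 (mod 23760), hence d = 10183.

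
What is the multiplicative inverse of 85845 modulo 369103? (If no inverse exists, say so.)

89553

Extended Euclidean algorithm:
369103 = 4*85845 + 25723
85845 = 3*25723 + 8676
25723 = 2*8676 + 8371
8676 = 1*8371 + 305
8371 = 27*305 + 136
305 = 2*136 + 33
136 = 4*33 + 4
33 = 8*4 + 1
4 = 4*1 + 0
The gcd is 1. Working backward:
1 = 33 − 8·4
1 = −8·136 + 33·33
1 = 33·305 − 74·136
1 = −74·8371 + 2031·305
1 = 2031·8676 − 2105·8371
1 = −2105·25723 + 6241·8676
1 = 6241·85845 − 20828·25723
1 = −20828·369103 + 89553·85845
So 85845·89553 ≡ 1 (mod 369103).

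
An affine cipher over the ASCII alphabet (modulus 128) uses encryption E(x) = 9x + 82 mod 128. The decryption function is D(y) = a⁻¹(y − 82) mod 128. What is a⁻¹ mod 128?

57

Apply the Euclidean algorithm to 128 and 9:
128 = 14·9 + 2
9 = 4·2 + 1
2 = 2·1 + 0
gcd = 1, so the inverse exists. Back-substitute:
1 = 9 − 4·2
1 = −4·128 + 57·9
So 9·57 ≡ 1 (mod 128).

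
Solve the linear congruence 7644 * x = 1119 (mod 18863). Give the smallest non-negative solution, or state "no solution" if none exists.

gcd(7644, 18863):
18863 = 2·7644 + 3575
7644 = 2·3575 + 494
3575 = 7·494 + 117
494 = 4·117 + 26
117 = 4·26 + 13
26 = 2·13 + 0
gcd = 13, but 13 ∤ 1119, so the congruence has no solution.

no solution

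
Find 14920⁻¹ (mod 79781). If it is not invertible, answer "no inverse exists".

Extended Euclidean algorithm:
79781 = 5×14920 + 5181
14920 = 2×5181 + 4558
5181 = 1×4558 + 623
4558 = 7×623 + 197
623 = 3×197 + 32
197 = 6×32 + 5
32 = 6×5 + 2
5 = 2×2 + 1
2 = 2×1 + 0
gcd = 1, so the inverse exists. Back-substitute:
1 = 5 − 2·2
1 = −2·32 + 13·5
1 = 13·197 − 80·32
1 = −80·623 + 253·197
1 = 253·4558 − 1851·623
1 = −1851·5181 + 2104·4558
1 = 2104·14920 − 6059·5181
1 = −6059·79781 + 32399·14920
So 14920·32399 ≡ 1 (mod 79781).

32399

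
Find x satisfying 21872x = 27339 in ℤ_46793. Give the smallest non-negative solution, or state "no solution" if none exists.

14132

First find gcd(21872, 46793):
46793 = 2×21872 + 3049
21872 = 7×3049 + 529
3049 = 5×529 + 404
529 = 1×404 + 125
404 = 3×125 + 29
125 = 4×29 + 9
29 = 3×9 + 2
9 = 4×2 + 1
2 = 2×1 + 0
gcd = 1, so a unique solution mod 46793 exists.
Back-substitute for the Bézout coefficients:
1 = 9 − 4·2
1 = −4·29 + 13·9
1 = 13·125 − 56·29
1 = −56·404 + 181·125
1 = 181·529 − 237·404
1 = −237·3049 + 1366·529
1 = 1366·21872 − 9799·3049
1 = −9799·46793 + 20964·21872
So 21872·(20964) ≡ 1 (mod 46793), giving 21872⁻¹ ≡ 20964.
x ≡ 21872⁻¹·27339 ≡ 20964·27339 ≡ 14132 (mod 46793).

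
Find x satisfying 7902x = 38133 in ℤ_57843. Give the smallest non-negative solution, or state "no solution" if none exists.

2296

First find gcd(7902, 57843):
57843 = 7*7902 + 2529
7902 = 3*2529 + 315
2529 = 8*315 + 9
315 = 35*9 + 0
gcd = 9 and 9 | 38133, so solutions exist. Divide through by 9: 878x ≡ 4237 (mod 6427).
Now find 878⁻¹ mod 6427:
6427 = 7*878 + 281
878 = 3*281 + 35
281 = 8*35 + 1
35 = 35*1 + 0
Back-substitute:
1 = 281 − 8·35
1 = −8·878 + 25·281
1 = 25·6427 − 183·878
So 878·(-183) ≡ 1 (mod 6427), i.e. 878⁻¹ ≡ 6244.
Then x ≡ 6244·4237 ≡ 2296 (mod 6427); the smallest non-negative solution is x = 2296.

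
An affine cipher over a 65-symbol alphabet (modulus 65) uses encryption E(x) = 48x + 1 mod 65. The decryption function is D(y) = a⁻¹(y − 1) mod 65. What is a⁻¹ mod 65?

42

Run Euclid on (65, 48):
65 = 1×48 + 17
48 = 2×17 + 14
17 = 1×14 + 3
14 = 4×3 + 2
3 = 1×2 + 1
2 = 2×1 + 0
Since gcd(48, 65) = 1, back-substitute to write 1 as a combination:
1 = 3 − 2
1 = −14 + 5·3
1 = 5·17 − 6·14
1 = −6·48 + 17·17
1 = 17·65 − 23·48
Thus 48·(-23) ≡ 1 (mod 65); reducing, -23 mod 65 = 42.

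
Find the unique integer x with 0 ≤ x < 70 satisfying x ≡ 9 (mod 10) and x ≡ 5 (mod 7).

19

Write x = 9 + 10·k. Then 10·k ≡ 5 − 9 ≡ 3 (mod 7).
Need 10⁻¹ mod 7. Extended Euclid on (7, 3):
7 = 2*3 + 1
3 = 3*1 + 0
Back-substitute:
1 = 7 − 2·3
10⁻¹ ≡ 5 (mod 7), so k ≡ 5·3 ≡ 1 (mod 7).
x = 9 + 10·1 = 19.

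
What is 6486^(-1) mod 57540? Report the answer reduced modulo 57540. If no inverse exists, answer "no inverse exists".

Euclidean algorithm on 57540, 6486:
57540 = 8·6486 + 5652
6486 = 1·5652 + 834
5652 = 6·834 + 648
834 = 1·648 + 186
648 = 3·186 + 90
186 = 2·90 + 6
90 = 15·6 + 0
gcd(6486, 57540) = 6 ≠ 1, so 6486 has no multiplicative inverse modulo 57540.

no inverse exists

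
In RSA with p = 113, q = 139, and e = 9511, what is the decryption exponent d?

9271

φ(n) = (p−1)(q−1) = 112·138 = 15456.
Need d with 9511·d ≡ 1 (mod 15456). Apply the extended Euclidean algorithm:
15456 = 1·9511 + 5945
9511 = 1·5945 + 3566
5945 = 1·3566 + 2379
3566 = 1·2379 + 1187
2379 = 2·1187 + 5
1187 = 237·5 + 2
5 = 2·2 + 1
2 = 2·1 + 0
Back-substitute:
1 = 5 − 2·2
1 = −2·1187 + 475·5
1 = 475·2379 − 952·1187
1 = −952·3566 + 1427·2379
1 = 1427·5945 − 2379·3566
1 = −2379·9511 + 3806·5945
1 = 3806·15456 − 6185·9511
So 9511·(-6185) ≡ 1 (mod 15456), hence d ≡ -6185 ≡ 9271 (mod 15456).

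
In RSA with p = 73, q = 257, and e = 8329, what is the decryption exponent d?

φ(n) = (p−1)(q−1) = 72·256 = 18432.
Need d with 8329·d ≡ 1 (mod 18432). Apply the extended Euclidean algorithm:
18432 = 2·8329 + 1774
8329 = 4·1774 + 1233
1774 = 1·1233 + 541
1233 = 2·541 + 151
541 = 3·151 + 88
151 = 1·88 + 63
88 = 1·63 + 25
63 = 2·25 + 13
25 = 1·13 + 12
13 = 1·12 + 1
12 = 12·1 + 0
Back-substitute:
1 = 13 − 12
1 = −25 + 2·13
1 = 2·63 − 5·25
1 = −5·88 + 7·63
1 = 7·151 − 12·88
1 = −12·541 + 43·151
1 = 43·1233 − 98·541
1 = −98·1774 + 141·1233
1 = 141·8329 − 662·1774
1 = −662·18432 + 1465·8329
So 8329·1465 ≡ 1 (mod 18432), hence d = 1465.

1465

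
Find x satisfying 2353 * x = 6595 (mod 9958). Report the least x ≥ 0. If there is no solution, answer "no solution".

no solution

gcd(2353, 9958):
9958 = 4·2353 + 546
2353 = 4·546 + 169
546 = 3·169 + 39
169 = 4·39 + 13
39 = 3·13 + 0
gcd = 13, but 13 ∤ 6595, so the congruence has no solution.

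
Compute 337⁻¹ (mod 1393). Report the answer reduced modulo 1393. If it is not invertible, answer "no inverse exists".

gcd(1393, 337) by repeated division:
1393 = 4·337 + 45
337 = 7·45 + 22
45 = 2·22 + 1
22 = 22·1 + 0
Since gcd(337, 1393) = 1, back-substitute to write 1 as a combination:
1 = 45 − 2·22
1 = −2·337 + 15·45
1 = 15·1393 − 62·337
Hence 337⁻¹ ≡ -62 ≡ 1331 (mod 1393).

1331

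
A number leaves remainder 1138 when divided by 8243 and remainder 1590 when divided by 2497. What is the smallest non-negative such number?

9093167

Write x = 1138 + 8243·k. Then 8243·k ≡ 1590 − 1138 ≡ 452 (mod 2497).
Need 8243⁻¹ mod 2497. Extended Euclid on (2497, 752):
2497 = 3*752 + 241
752 = 3*241 + 29
241 = 8*29 + 9
29 = 3*9 + 2
9 = 4*2 + 1
2 = 2*1 + 0
Back-substitute:
1 = 9 − 4·2
1 = −4·29 + 13·9
1 = 13·241 − 108·29
1 = −108·752 + 337·241
1 = 337·2497 − 1119·752
8243⁻¹ ≡ 1378 (mod 2497), so k ≡ 1378·452 ≡ 1103 (mod 2497).
x = 1138 + 8243·1103 = 9093167.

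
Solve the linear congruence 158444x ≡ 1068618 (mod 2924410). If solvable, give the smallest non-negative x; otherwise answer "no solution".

1104717

First find gcd(158444, 2924410):
2924410 = 18*158444 + 72418
158444 = 2*72418 + 13608
72418 = 5*13608 + 4378
13608 = 3*4378 + 474
4378 = 9*474 + 112
474 = 4*112 + 26
112 = 4*26 + 8
26 = 3*8 + 2
8 = 4*2 + 0
gcd = 2 and 2 | 1068618, so solutions exist. Divide through by 2: 79222x ≡ 534309 (mod 1462205).
Now find 79222⁻¹ mod 1462205:
1462205 = 18×79222 + 36209
79222 = 2×36209 + 6804
36209 = 5×6804 + 2189
6804 = 3×2189 + 237
2189 = 9×237 + 56
237 = 4×56 + 13
56 = 4×13 + 4
13 = 3×4 + 1
4 = 4×1 + 0
Back-substitute:
1 = 13 − 3·4
1 = −3·56 + 13·13
1 = 13·237 − 55·56
1 = −55·2189 + 508·237
1 = 508·6804 − 1579·2189
1 = −1579·36209 + 8403·6804
1 = 8403·79222 − 18385·36209
1 = −18385·1462205 + 339333·79222
So 79222⁻¹ ≡ 339333 (mod 1462205).
Then x ≡ 339333·534309 ≡ 1104717 (mod 1462205); the smallest non-negative solution is x = 1104717.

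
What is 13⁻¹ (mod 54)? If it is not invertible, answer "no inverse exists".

gcd(54, 13) by repeated division:
54 = 4*13 + 2
13 = 6*2 + 1
2 = 2*1 + 0
The gcd is 1. Working backward:
1 = 13 − 6·2
1 = −6·54 + 25·13
So 13·25 ≡ 1 (mod 54).

25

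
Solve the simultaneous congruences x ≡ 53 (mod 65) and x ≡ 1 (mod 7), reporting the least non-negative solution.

183

Write x = 53 + 65·k. Then 65·k ≡ 1 − 53 ≡ 4 (mod 7).
Need 65⁻¹ mod 7. Extended Euclid on (7, 2):
7 = 3×2 + 1
2 = 2×1 + 0
Back-substitute:
1 = 7 − 3·2
65⁻¹ ≡ 4 (mod 7), so k ≡ 4·4 ≡ 2 (mod 7).
x = 53 + 65·2 = 183.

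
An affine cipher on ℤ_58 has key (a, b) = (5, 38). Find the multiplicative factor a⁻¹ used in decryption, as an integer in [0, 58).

35

Extended Euclidean algorithm:
58 = 11*5 + 3
5 = 1*3 + 2
3 = 1*2 + 1
2 = 2*1 + 0
The gcd is 1. Working backward:
1 = 3 − 2
1 = −5 + 2·3
1 = 2·58 − 23·5
Hence 5⁻¹ ≡ -23 ≡ 35 (mod 58).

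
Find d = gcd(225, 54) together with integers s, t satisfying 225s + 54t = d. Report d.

9

Euclidean algorithm:
225 = 4*54 + 9
54 = 6*9 + 0
gcd(225, 54) = 9.
Working backward:
9 = 225 − 4·54
So 9 = (1)·225 + (-4)·54.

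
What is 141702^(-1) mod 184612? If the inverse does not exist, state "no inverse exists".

Euclidean algorithm on 184612, 141702:
184612 = 1*141702 + 42910
141702 = 3*42910 + 12972
42910 = 3*12972 + 3994
12972 = 3*3994 + 990
3994 = 4*990 + 34
990 = 29*34 + 4
34 = 8*4 + 2
4 = 2*2 + 0
gcd(141702, 184612) = 2 ≠ 1, so 141702 has no multiplicative inverse modulo 184612.

no inverse exists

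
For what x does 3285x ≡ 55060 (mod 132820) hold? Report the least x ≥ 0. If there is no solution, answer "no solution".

First find gcd(3285, 132820):
132820 = 40×3285 + 1420
3285 = 2×1420 + 445
1420 = 3×445 + 85
445 = 5×85 + 20
85 = 4×20 + 5
20 = 4×5 + 0
gcd = 5 and 5 | 55060, so solutions exist. Divide through by 5: 657x ≡ 11012 (mod 26564).
Now find 657⁻¹ mod 26564:
26564 = 40*657 + 284
657 = 2*284 + 89
284 = 3*89 + 17
89 = 5*17 + 4
17 = 4*4 + 1
4 = 4*1 + 0
Back-substitute:
1 = 17 − 4·4
1 = −4·89 + 21·17
1 = 21·284 − 67·89
1 = −67·657 + 155·284
1 = 155·26564 − 6267·657
So 657·(-6267) ≡ 1 (mod 26564), i.e. 657⁻¹ ≡ 20297.
Then x ≡ 20297·11012 ≡ 1068 (mod 26564); the smallest non-negative solution is x = 1068.

1068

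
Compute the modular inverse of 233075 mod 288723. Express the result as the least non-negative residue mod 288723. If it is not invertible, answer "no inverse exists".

253001

Run Euclid on (288723, 233075):
288723 = 1·233075 + 55648
233075 = 4·55648 + 10483
55648 = 5·10483 + 3233
10483 = 3·3233 + 784
3233 = 4·784 + 97
784 = 8·97 + 8
97 = 12·8 + 1
8 = 8·1 + 0
The gcd is 1. Working backward:
1 = 97 − 12·8
1 = −12·784 + 97·97
1 = 97·3233 − 400·784
1 = −400·10483 + 1297·3233
1 = 1297·55648 − 6885·10483
1 = −6885·233075 + 28837·55648
1 = 28837·288723 − 35722·233075
Thus 233075·(-35722) ≡ 1 (mod 288723); reducing, -35722 mod 288723 = 253001.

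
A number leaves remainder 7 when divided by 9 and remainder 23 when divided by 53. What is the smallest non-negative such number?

394

Write x = 7 + 9·k. Then 9·k ≡ 23 − 7 ≡ 16 (mod 53).
Need 9⁻¹ mod 53. Extended Euclid on (53, 9):
53 = 5×9 + 8
9 = 1×8 + 1
8 = 8×1 + 0
Back-substitute:
1 = 9 − 8
1 = −53 + 6·9
9⁻¹ ≡ 6 (mod 53), so k ≡ 6·16 ≡ 43 (mod 53).
x = 7 + 9·43 = 394.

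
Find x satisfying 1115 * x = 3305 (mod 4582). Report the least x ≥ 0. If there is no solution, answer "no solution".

455

First find gcd(1115, 4582):
4582 = 4×1115 + 122
1115 = 9×122 + 17
122 = 7×17 + 3
17 = 5×3 + 2
3 = 1×2 + 1
2 = 2×1 + 0
gcd = 1, so a unique solution mod 4582 exists.
Back-substitute for the Bézout coefficients:
1 = 3 − 2
1 = −17 + 6·3
1 = 6·122 − 43·17
1 = −43·1115 + 393·122
1 = 393·4582 − 1615·1115
So 1115·(-1615) ≡ 1 (mod 4582), giving 1115⁻¹ ≡ 2967.
x ≡ 1115⁻¹·3305 ≡ 2967·3305 ≡ 455 (mod 4582).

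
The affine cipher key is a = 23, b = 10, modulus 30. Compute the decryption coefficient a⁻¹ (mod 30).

17

Extended Euclidean algorithm:
30 = 1*23 + 7
23 = 3*7 + 2
7 = 3*2 + 1
2 = 2*1 + 0
gcd = 1, so the inverse exists. Back-substitute:
1 = 7 − 3·2
1 = −3·23 + 10·7
1 = 10·30 − 13·23
So 23·(-13) ≡ 1 (mod 30), and -13 ≡ 17 (mod 30).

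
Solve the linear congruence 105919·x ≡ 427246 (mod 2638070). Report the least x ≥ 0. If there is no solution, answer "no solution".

First find gcd(105919, 2638070):
2638070 = 24*105919 + 96014
105919 = 1*96014 + 9905
96014 = 9*9905 + 6869
9905 = 1*6869 + 3036
6869 = 2*3036 + 797
3036 = 3*797 + 645
797 = 1*645 + 152
645 = 4*152 + 37
152 = 4*37 + 4
37 = 9*4 + 1
4 = 4*1 + 0
gcd = 1, so a unique solution mod 2638070 exists.
Back-substitute for the Bézout coefficients:
1 = 37 − 9·4
1 = −9·152 + 37·37
1 = 37·645 − 157·152
1 = −157·797 + 194·645
1 = 194·3036 − 739·797
1 = −739·6869 + 1672·3036
1 = 1672·9905 − 2411·6869
1 = −2411·96014 + 23371·9905
1 = 23371·105919 − 25782·96014
1 = −25782·2638070 + 642139·105919
So 105919·(642139) ≡ 1 (mod 2638070), giving 105919⁻¹ ≡ 642139.
x ≡ 105919⁻¹·427246 ≡ 642139·427246 ≡ 2591474 (mod 2638070).

2591474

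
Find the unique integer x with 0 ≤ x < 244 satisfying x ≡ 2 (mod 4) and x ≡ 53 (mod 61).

114

Write x = 2 + 4·k. Then 4·k ≡ 53 − 2 ≡ 51 (mod 61).
Need 4⁻¹ mod 61. Extended Euclid on (61, 4):
61 = 15*4 + 1
4 = 4*1 + 0
Back-substitute:
1 = 61 − 15·4
4⁻¹ ≡ 46 (mod 61), so k ≡ 46·51 ≡ 28 (mod 61).
x = 2 + 4·28 = 114.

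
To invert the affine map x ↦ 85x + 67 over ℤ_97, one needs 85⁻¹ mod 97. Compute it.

8

gcd(97, 85) by repeated division:
97 = 1·85 + 12
85 = 7·12 + 1
12 = 12·1 + 0
gcd = 1, so the inverse exists. Back-substitute:
1 = 85 − 7·12
1 = −7·97 + 8·85
So 85·8 ≡ 1 (mod 97).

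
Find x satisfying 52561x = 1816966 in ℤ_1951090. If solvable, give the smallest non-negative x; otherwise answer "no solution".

First find gcd(52561, 1951090):
1951090 = 37*52561 + 6333
52561 = 8*6333 + 1897
6333 = 3*1897 + 642
1897 = 2*642 + 613
642 = 1*613 + 29
613 = 21*29 + 4
29 = 7*4 + 1
4 = 4*1 + 0
gcd = 1, so a unique solution mod 1951090 exists.
Back-substitute for the Bézout coefficients:
1 = 29 − 7·4
1 = −7·613 + 148·29
1 = 148·642 − 155·613
1 = −155·1897 + 458·642
1 = 458·6333 − 1529·1897
1 = −1529·52561 + 12690·6333
1 = 12690·1951090 − 471059·52561
So 52561·(-471059) ≡ 1 (mod 1951090), giving 52561⁻¹ ≡ 1480031.
x ≡ 52561⁻¹·1816966 ≡ 1480031·1816966 ≡ 120936 (mod 1951090).

120936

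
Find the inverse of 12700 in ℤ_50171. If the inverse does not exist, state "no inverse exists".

Apply the Euclidean algorithm to 50171 and 12700:
50171 = 3·12700 + 12071
12700 = 1·12071 + 629
12071 = 19·629 + 120
629 = 5·120 + 29
120 = 4·29 + 4
29 = 7·4 + 1
4 = 4·1 + 0
gcd = 1, so the inverse exists. Back-substitute:
1 = 29 − 7·4
1 = −7·120 + 29·29
1 = 29·629 − 152·120
1 = −152·12071 + 2917·629
1 = 2917·12700 − 3069·12071
1 = −3069·50171 + 12124·12700
So 12700·12124 ≡ 1 (mod 50171).

12124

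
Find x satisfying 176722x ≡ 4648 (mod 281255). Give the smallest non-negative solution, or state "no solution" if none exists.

gcd(176722, 281255):
281255 = 1·176722 + 104533
176722 = 1·104533 + 72189
104533 = 1·72189 + 32344
72189 = 2·32344 + 7501
32344 = 4·7501 + 2340
7501 = 3·2340 + 481
2340 = 4·481 + 416
481 = 1·416 + 65
416 = 6·65 + 26
65 = 2·26 + 13
26 = 2·13 + 0
gcd = 13, but 13 ∤ 4648, so the congruence has no solution.

no solution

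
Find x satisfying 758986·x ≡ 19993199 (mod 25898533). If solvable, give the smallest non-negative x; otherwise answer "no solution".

15614400

First find gcd(758986, 25898533):
25898533 = 34·758986 + 93009
758986 = 8·93009 + 14914
93009 = 6·14914 + 3525
14914 = 4·3525 + 814
3525 = 4·814 + 269
814 = 3·269 + 7
269 = 38·7 + 3
7 = 2·3 + 1
3 = 3·1 + 0
gcd = 1, so a unique solution mod 25898533 exists.
Back-substitute for the Bézout coefficients:
1 = 7 − 2·3
1 = −2·269 + 77·7
1 = 77·814 − 233·269
1 = −233·3525 + 1009·814
1 = 1009·14914 − 4269·3525
1 = −4269·93009 + 26623·14914
1 = 26623·758986 − 217253·93009
1 = −217253·25898533 + 7413225·758986
So 758986·(7413225) ≡ 1 (mod 25898533), giving 758986⁻¹ ≡ 7413225.
x ≡ 758986⁻¹·19993199 ≡ 7413225·19993199 ≡ 15614400 (mod 25898533).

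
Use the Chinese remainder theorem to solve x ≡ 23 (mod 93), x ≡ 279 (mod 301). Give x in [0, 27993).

17135

Write x = 23 + 93·k. Then 93·k ≡ 279 − 23 ≡ 256 (mod 301).
Need 93⁻¹ mod 301. Extended Euclid on (301, 93):
301 = 3·93 + 22
93 = 4·22 + 5
22 = 4·5 + 2
5 = 2·2 + 1
2 = 2·1 + 0
Back-substitute:
1 = 5 − 2·2
1 = −2·22 + 9·5
1 = 9·93 − 38·22
1 = −38·301 + 123·93
93⁻¹ ≡ 123 (mod 301), so k ≡ 123·256 ≡ 184 (mod 301).
x = 23 + 93·184 = 17135.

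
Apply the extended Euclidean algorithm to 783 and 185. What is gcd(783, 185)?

1

Repeated division:
783 = 4*185 + 43
185 = 4*43 + 13
43 = 3*13 + 4
13 = 3*4 + 1
4 = 4*1 + 0
gcd(783, 185) = 1.
Working backward:
1 = 13 − 3·4
1 = −3·43 + 10·13
1 = 10·185 − 43·43
1 = −43·783 + 182·185
So 1 = (-43)·783 + (182)·185.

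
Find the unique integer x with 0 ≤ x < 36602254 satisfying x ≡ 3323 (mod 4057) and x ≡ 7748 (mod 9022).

34832668

Write x = 3323 + 4057·k. Then 4057·k ≡ 7748 − 3323 ≡ 4425 (mod 9022).
Need 4057⁻¹ mod 9022. Extended Euclid on (9022, 4057):
9022 = 2·4057 + 908
4057 = 4·908 + 425
908 = 2·425 + 58
425 = 7·58 + 19
58 = 3·19 + 1
19 = 19·1 + 0
Back-substitute:
1 = 58 − 3·19
1 = −3·425 + 22·58
1 = 22·908 − 47·425
1 = −47·4057 + 210·908
1 = 210·9022 − 467·4057
4057⁻¹ ≡ 8555 (mod 9022), so k ≡ 8555·4425 ≡ 8585 (mod 9022).
x = 3323 + 4057·8585 = 34832668.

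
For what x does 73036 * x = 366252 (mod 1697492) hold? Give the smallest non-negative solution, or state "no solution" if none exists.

First find gcd(73036, 1697492):
1697492 = 23*73036 + 17664
73036 = 4*17664 + 2380
17664 = 7*2380 + 1004
2380 = 2*1004 + 372
1004 = 2*372 + 260
372 = 1*260 + 112
260 = 2*112 + 36
112 = 3*36 + 4
36 = 9*4 + 0
gcd = 4 and 4 | 366252, so solutions exist. Divide through by 4: 18259x ≡ 91563 (mod 424373).
Now find 18259⁻¹ mod 424373:
424373 = 23·18259 + 4416
18259 = 4·4416 + 595
4416 = 7·595 + 251
595 = 2·251 + 93
251 = 2·93 + 65
93 = 1·65 + 28
65 = 2·28 + 9
28 = 3·9 + 1
9 = 9·1 + 0
Back-substitute:
1 = 28 − 3·9
1 = −3·65 + 7·28
1 = 7·93 − 10·65
1 = −10·251 + 27·93
1 = 27·595 − 64·251
1 = −64·4416 + 475·595
1 = 475·18259 − 1964·4416
1 = −1964·424373 + 45647·18259
So 18259⁻¹ ≡ 45647 (mod 424373).
Then x ≡ 45647·91563 ≡ 350957 (mod 424373); the smallest non-negative solution is x = 350957.

350957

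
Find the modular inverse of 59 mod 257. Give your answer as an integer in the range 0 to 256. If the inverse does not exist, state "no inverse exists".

gcd(257, 59) by repeated division:
257 = 4×59 + 21
59 = 2×21 + 17
21 = 1×17 + 4
17 = 4×4 + 1
4 = 4×1 + 0
gcd = 1, so the inverse exists. Back-substitute:
1 = 17 − 4·4
1 = −4·21 + 5·17
1 = 5·59 − 14·21
1 = −14·257 + 61·59
So 59·61 ≡ 1 (mod 257).

61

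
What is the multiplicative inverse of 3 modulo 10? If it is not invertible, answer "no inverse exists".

Run Euclid on (10, 3):
10 = 3*3 + 1
3 = 3*1 + 0
The gcd is 1. Working backward:
1 = 10 − 3·3
Hence 3⁻¹ ≡ -3 ≡ 7 (mod 10).

7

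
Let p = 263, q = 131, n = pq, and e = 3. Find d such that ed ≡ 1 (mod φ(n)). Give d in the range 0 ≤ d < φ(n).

φ(n) = (p−1)(q−1) = 262·130 = 34060.
Need d with 3·d ≡ 1 (mod 34060). Apply the extended Euclidean algorithm:
34060 = 11353·3 + 1
3 = 3·1 + 0
Back-substitute:
1 = 34060 − 11353·3
So 3·(-11353) ≡ 1 (mod 34060), hence d ≡ -11353 ≡ 22707 (mod 34060).

22707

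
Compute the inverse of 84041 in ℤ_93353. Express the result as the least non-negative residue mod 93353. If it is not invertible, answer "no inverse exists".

81734

Apply the Euclidean algorithm to 93353 and 84041:
93353 = 1×84041 + 9312
84041 = 9×9312 + 233
9312 = 39×233 + 225
233 = 1×225 + 8
225 = 28×8 + 1
8 = 8×1 + 0
gcd = 1, so the inverse exists. Back-substitute:
1 = 225 − 28·8
1 = −28·233 + 29·225
1 = 29·9312 − 1159·233
1 = −1159·84041 + 10460·9312
1 = 10460·93353 − 11619·84041
So 84041·(-11619) ≡ 1 (mod 93353), and -11619 ≡ 81734 (mod 93353).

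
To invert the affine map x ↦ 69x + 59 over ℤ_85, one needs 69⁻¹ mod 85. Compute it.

Apply the Euclidean algorithm to 85 and 69:
85 = 1×69 + 16
69 = 4×16 + 5
16 = 3×5 + 1
5 = 5×1 + 0
Since gcd(69, 85) = 1, back-substitute to write 1 as a combination:
1 = 16 − 3·5
1 = −3·69 + 13·16
1 = 13·85 − 16·69
So 69·(-16) ≡ 1 (mod 85), and -16 ≡ 69 (mod 85).

69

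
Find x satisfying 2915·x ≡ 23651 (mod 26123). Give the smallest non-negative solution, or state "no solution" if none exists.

First find gcd(2915, 26123):
26123 = 8·2915 + 2803
2915 = 1·2803 + 112
2803 = 25·112 + 3
112 = 37·3 + 1
3 = 3·1 + 0
gcd = 1, so a unique solution mod 26123 exists.
Back-substitute for the Bézout coefficients:
1 = 112 − 37·3
1 = −37·2803 + 926·112
1 = 926·2915 − 963·2803
1 = −963·26123 + 8630·2915
So 2915·(8630) ≡ 1 (mod 26123), giving 2915⁻¹ ≡ 8630.
x ≡ 2915⁻¹·23651 ≡ 8630·23651 ≡ 9131 (mod 26123).

9131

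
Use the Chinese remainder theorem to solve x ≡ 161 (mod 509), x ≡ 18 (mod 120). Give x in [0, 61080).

27138

Write x = 161 + 509·k. Then 509·k ≡ 18 − 161 ≡ 97 (mod 120).
Need 509⁻¹ mod 120. Extended Euclid on (120, 29):
120 = 4·29 + 4
29 = 7·4 + 1
4 = 4·1 + 0
Back-substitute:
1 = 29 − 7·4
1 = −7·120 + 29·29
509⁻¹ ≡ 29 (mod 120), so k ≡ 29·97 ≡ 53 (mod 120).
x = 161 + 509·53 = 27138.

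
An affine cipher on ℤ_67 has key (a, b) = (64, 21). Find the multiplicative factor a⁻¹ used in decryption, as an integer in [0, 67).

gcd(67, 64) by repeated division:
67 = 1*64 + 3
64 = 21*3 + 1
3 = 3*1 + 0
Since gcd(64, 67) = 1, back-substitute to write 1 as a combination:
1 = 64 − 21·3
1 = −21·67 + 22·64
So 64·22 ≡ 1 (mod 67).

22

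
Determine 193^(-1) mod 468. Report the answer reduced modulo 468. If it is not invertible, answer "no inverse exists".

97

Extended Euclidean algorithm:
468 = 2·193 + 82
193 = 2·82 + 29
82 = 2·29 + 24
29 = 1·24 + 5
24 = 4·5 + 4
5 = 1·4 + 1
4 = 4·1 + 0
gcd = 1, so the inverse exists. Back-substitute:
1 = 5 − 4
1 = −24 + 5·5
1 = 5·29 − 6·24
1 = −6·82 + 17·29
1 = 17·193 − 40·82
1 = −40·468 + 97·193
So 193·97 ≡ 1 (mod 468).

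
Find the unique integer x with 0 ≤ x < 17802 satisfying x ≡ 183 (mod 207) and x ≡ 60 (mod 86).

Write x = 183 + 207·k. Then 207·k ≡ 60 − 183 ≡ 49 (mod 86).
Need 207⁻¹ mod 86. Extended Euclid on (86, 35):
86 = 2·35 + 16
35 = 2·16 + 3
16 = 5·3 + 1
3 = 3·1 + 0
Back-substitute:
1 = 16 − 5·3
1 = −5·35 + 11·16
1 = 11·86 − 27·35
207⁻¹ ≡ 59 (mod 86), so k ≡ 59·49 ≡ 53 (mod 86).
x = 183 + 207·53 = 11154.

11154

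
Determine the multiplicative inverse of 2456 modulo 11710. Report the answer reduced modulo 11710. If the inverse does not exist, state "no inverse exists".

Compute gcd(2456, 11710):
11710 = 4×2456 + 1886
2456 = 1×1886 + 570
1886 = 3×570 + 176
570 = 3×176 + 42
176 = 4×42 + 8
42 = 5×8 + 2
8 = 4×2 + 0
The gcd is 2, not 1, hence no inverse exists.

no inverse exists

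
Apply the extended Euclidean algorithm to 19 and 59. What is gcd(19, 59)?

Apply Euclid's algorithm to 59 and 19:
59 = 3*19 + 2
19 = 9*2 + 1
2 = 2*1 + 0
gcd(19, 59) = 1.
Working backward:
1 = 19 − 9·2
1 = −9·59 + 28·19
So 1 = (-9)·59 + (28)·19.

1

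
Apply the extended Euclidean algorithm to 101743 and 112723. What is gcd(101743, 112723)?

1

Repeated division:
112723 = 1·101743 + 10980
101743 = 9·10980 + 2923
10980 = 3·2923 + 2211
2923 = 1·2211 + 712
2211 = 3·712 + 75
712 = 9·75 + 37
75 = 2·37 + 1
37 = 37·1 + 0
gcd(101743, 112723) = 1.
Express as a combination:
1 = 75 − 2·37
1 = −2·712 + 19·75
1 = 19·2211 − 59·712
1 = −59·2923 + 78·2211
1 = 78·10980 − 293·2923
1 = −293·101743 + 2715·10980
1 = 2715·112723 − 3008·101743
So 1 = (2715)·112723 + (-3008)·101743.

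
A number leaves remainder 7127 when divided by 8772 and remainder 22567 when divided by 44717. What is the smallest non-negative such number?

Write x = 7127 + 8772·k. Then 8772·k ≡ 22567 − 7127 ≡ 15440 (mod 44717).
Need 8772⁻¹ mod 44717. Extended Euclid on (44717, 8772):
44717 = 5*8772 + 857
8772 = 10*857 + 202
857 = 4*202 + 49
202 = 4*49 + 6
49 = 8*6 + 1
6 = 6*1 + 0
Back-substitute:
1 = 49 − 8·6
1 = −8·202 + 33·49
1 = 33·857 − 140·202
1 = −140·8772 + 1433·857
1 = 1433·44717 − 7305·8772
8772⁻¹ ≡ 37412 (mod 44717), so k ≡ 37412·15440 ≡ 31791 (mod 44717).
x = 7127 + 8772·31791 = 278877779.

278877779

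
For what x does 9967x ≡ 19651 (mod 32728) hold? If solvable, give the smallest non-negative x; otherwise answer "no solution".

6277

First find gcd(9967, 32728):
32728 = 3*9967 + 2827
9967 = 3*2827 + 1486
2827 = 1*1486 + 1341
1486 = 1*1341 + 145
1341 = 9*145 + 36
145 = 4*36 + 1
36 = 36*1 + 0
gcd = 1, so a unique solution mod 32728 exists.
Back-substitute for the Bézout coefficients:
1 = 145 − 4·36
1 = −4·1341 + 37·145
1 = 37·1486 − 41·1341
1 = −41·2827 + 78·1486
1 = 78·9967 − 275·2827
1 = −275·32728 + 903·9967
So 9967·(903) ≡ 1 (mod 32728), giving 9967⁻¹ ≡ 903.
x ≡ 9967⁻¹·19651 ≡ 903·19651 ≡ 6277 (mod 32728).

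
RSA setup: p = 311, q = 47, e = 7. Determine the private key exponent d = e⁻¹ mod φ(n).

φ(n) = (p−1)(q−1) = 310·46 = 14260.
Need d with 7·d ≡ 1 (mod 14260). Apply the extended Euclidean algorithm:
14260 = 2037·7 + 1
7 = 7·1 + 0
Back-substitute:
1 = 14260 − 2037·7
So 7·(-2037) ≡ 1 (mod 14260), hence d ≡ -2037 ≡ 12223 (mod 14260).

12223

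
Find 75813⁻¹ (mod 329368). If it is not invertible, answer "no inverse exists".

251541

gcd(329368, 75813) by repeated division:
329368 = 4·75813 + 26116
75813 = 2·26116 + 23581
26116 = 1·23581 + 2535
23581 = 9·2535 + 766
2535 = 3·766 + 237
766 = 3·237 + 55
237 = 4·55 + 17
55 = 3·17 + 4
17 = 4·4 + 1
4 = 4·1 + 0
gcd = 1, so the inverse exists. Back-substitute:
1 = 17 − 4·4
1 = −4·55 + 13·17
1 = 13·237 − 56·55
1 = −56·766 + 181·237
1 = 181·2535 − 599·766
1 = −599·23581 + 5572·2535
1 = 5572·26116 − 6171·23581
1 = −6171·75813 + 17914·26116
1 = 17914·329368 − 77827·75813
Hence 75813⁻¹ ≡ -77827 ≡ 251541 (mod 329368).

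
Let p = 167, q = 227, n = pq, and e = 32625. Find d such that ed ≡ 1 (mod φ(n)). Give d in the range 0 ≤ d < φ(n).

28649

φ(n) = (p−1)(q−1) = 166·226 = 37516.
Need d with 32625·d ≡ 1 (mod 37516). Apply the extended Euclidean algorithm:
37516 = 1·32625 + 4891
32625 = 6·4891 + 3279
4891 = 1·3279 + 1612
3279 = 2·1612 + 55
1612 = 29·55 + 17
55 = 3·17 + 4
17 = 4·4 + 1
4 = 4·1 + 0
Back-substitute:
1 = 17 − 4·4
1 = −4·55 + 13·17
1 = 13·1612 − 381·55
1 = −381·3279 + 775·1612
1 = 775·4891 − 1156·3279
1 = −1156·32625 + 7711·4891
1 = 7711·37516 − 8867·32625
So 32625·(-8867) ≡ 1 (mod 37516), hence d ≡ -8867 ≡ 28649 (mod 37516).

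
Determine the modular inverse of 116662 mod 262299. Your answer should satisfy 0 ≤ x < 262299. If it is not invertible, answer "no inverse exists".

138034

Run Euclid on (262299, 116662):
262299 = 2×116662 + 28975
116662 = 4×28975 + 762
28975 = 38×762 + 19
762 = 40×19 + 2
19 = 9×2 + 1
2 = 2×1 + 0
The gcd is 1. Working backward:
1 = 19 − 9·2
1 = −9·762 + 361·19
1 = 361·28975 − 13727·762
1 = −13727·116662 + 55269·28975
1 = 55269·262299 − 124265·116662
Thus 116662·(-124265) ≡ 1 (mod 262299); reducing, -124265 mod 262299 = 138034.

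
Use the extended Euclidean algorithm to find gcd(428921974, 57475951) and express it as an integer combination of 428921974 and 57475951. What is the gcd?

13

Apply Euclid's algorithm to 428921974 and 57475951:
428921974 = 7*57475951 + 26590317
57475951 = 2*26590317 + 4295317
26590317 = 6*4295317 + 818415
4295317 = 5*818415 + 203242
818415 = 4*203242 + 5447
203242 = 37*5447 + 1703
5447 = 3*1703 + 338
1703 = 5*338 + 13
338 = 26*13 + 0
gcd(428921974, 57475951) = 13.
Back-substituting:
13 = 1703 − 5·338
13 = −5·5447 + 16·1703
13 = 16·203242 − 597·5447
13 = −597·818415 + 2404·203242
13 = 2404·4295317 − 12617·818415
13 = −12617·26590317 + 78106·4295317
13 = 78106·57475951 − 168829·26590317
13 = −168829·428921974 + 1259909·57475951
So 13 = (-168829)·428921974 + (1259909)·57475951.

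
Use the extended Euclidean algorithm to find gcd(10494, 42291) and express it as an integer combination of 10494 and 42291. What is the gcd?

Apply Euclid's algorithm to 42291 and 10494:
42291 = 4·10494 + 315
10494 = 33·315 + 99
315 = 3·99 + 18
99 = 5·18 + 9
18 = 2·9 + 0
gcd(10494, 42291) = 9.
Working backward:
9 = 99 − 5·18
9 = −5·315 + 16·99
9 = 16·10494 − 533·315
9 = −533·42291 + 2148·10494
So 9 = (-533)·42291 + (2148)·10494.

9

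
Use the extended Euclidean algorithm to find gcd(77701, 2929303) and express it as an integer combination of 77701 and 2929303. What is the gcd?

Apply Euclid's algorithm to 2929303 and 77701:
2929303 = 37*77701 + 54366
77701 = 1*54366 + 23335
54366 = 2*23335 + 7696
23335 = 3*7696 + 247
7696 = 31*247 + 39
247 = 6*39 + 13
39 = 3*13 + 0
gcd(77701, 2929303) = 13.
Express as a combination:
13 = 247 − 6·39
13 = −6·7696 + 187·247
13 = 187·23335 − 567·7696
13 = −567·54366 + 1321·23335
13 = 1321·77701 − 1888·54366
13 = −1888·2929303 + 71177·77701
So 13 = (-1888)·2929303 + (71177)·77701.

13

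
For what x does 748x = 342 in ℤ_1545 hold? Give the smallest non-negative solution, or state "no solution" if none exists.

459

First find gcd(748, 1545):
1545 = 2·748 + 49
748 = 15·49 + 13
49 = 3·13 + 10
13 = 1·10 + 3
10 = 3·3 + 1
3 = 3·1 + 0
gcd = 1, so a unique solution mod 1545 exists.
Back-substitute for the Bézout coefficients:
1 = 10 − 3·3
1 = −3·13 + 4·10
1 = 4·49 − 15·13
1 = −15·748 + 229·49
1 = 229·1545 − 473·748
So 748·(-473) ≡ 1 (mod 1545), giving 748⁻¹ ≡ 1072.
x ≡ 748⁻¹·342 ≡ 1072·342 ≡ 459 (mod 1545).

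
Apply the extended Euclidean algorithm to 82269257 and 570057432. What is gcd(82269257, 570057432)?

Repeated division:
570057432 = 6·82269257 + 76441890
82269257 = 1·76441890 + 5827367
76441890 = 13·5827367 + 686119
5827367 = 8·686119 + 338415
686119 = 2·338415 + 9289
338415 = 36·9289 + 4011
9289 = 2·4011 + 1267
4011 = 3·1267 + 210
1267 = 6·210 + 7
210 = 30·7 + 0
gcd(82269257, 570057432) = 7.
Express as a combination:
7 = 1267 − 6·210
7 = −6·4011 + 19·1267
7 = 19·9289 − 44·4011
7 = −44·338415 + 1603·9289
7 = 1603·686119 − 3250·338415
7 = −3250·5827367 + 27603·686119
7 = 27603·76441890 − 362089·5827367
7 = −362089·82269257 + 389692·76441890
7 = 389692·570057432 − 2700241·82269257
So 7 = (389692)·570057432 + (-2700241)·82269257.

7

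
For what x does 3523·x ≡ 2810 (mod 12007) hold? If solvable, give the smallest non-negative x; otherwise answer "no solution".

First find gcd(3523, 12007):
12007 = 3·3523 + 1438
3523 = 2·1438 + 647
1438 = 2·647 + 144
647 = 4·144 + 71
144 = 2·71 + 2
71 = 35·2 + 1
2 = 2·1 + 0
gcd = 1, so a unique solution mod 12007 exists.
Back-substitute for the Bézout coefficients:
1 = 71 − 35·2
1 = −35·144 + 71·71
1 = 71·647 − 319·144
1 = −319·1438 + 709·647
1 = 709·3523 − 1737·1438
1 = −1737·12007 + 5920·3523
So 3523·(5920) ≡ 1 (mod 12007), giving 3523⁻¹ ≡ 5920.
x ≡ 3523⁻¹·2810 ≡ 5920·2810 ≡ 5505 (mod 12007).

5505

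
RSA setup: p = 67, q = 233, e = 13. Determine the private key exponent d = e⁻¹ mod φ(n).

8245

φ(n) = (p−1)(q−1) = 66·232 = 15312.
Need d with 13·d ≡ 1 (mod 15312). Apply the extended Euclidean algorithm:
15312 = 1177×13 + 11
13 = 1×11 + 2
11 = 5×2 + 1
2 = 2×1 + 0
Back-substitute:
1 = 11 − 5·2
1 = −5·13 + 6·11
1 = 6·15312 − 7067·13
So 13·(-7067) ≡ 1 (mod 15312), hence d ≡ -7067 ≡ 8245 (mod 15312).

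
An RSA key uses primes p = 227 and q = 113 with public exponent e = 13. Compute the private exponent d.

23365

φ(n) = (p−1)(q−1) = 226·112 = 25312.
Need d with 13·d ≡ 1 (mod 25312). Apply the extended Euclidean algorithm:
25312 = 1947·13 + 1
13 = 13·1 + 0
Back-substitute:
1 = 25312 − 1947·13
So 13·(-1947) ≡ 1 (mod 25312), hence d ≡ -1947 ≡ 23365 (mod 25312).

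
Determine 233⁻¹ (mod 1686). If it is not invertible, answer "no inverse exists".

521

Run Euclid on (1686, 233):
1686 = 7×233 + 55
233 = 4×55 + 13
55 = 4×13 + 3
13 = 4×3 + 1
3 = 3×1 + 0
Since gcd(233, 1686) = 1, back-substitute to write 1 as a combination:
1 = 13 − 4·3
1 = −4·55 + 17·13
1 = 17·233 − 72·55
1 = −72·1686 + 521·233
So 233·521 ≡ 1 (mod 1686).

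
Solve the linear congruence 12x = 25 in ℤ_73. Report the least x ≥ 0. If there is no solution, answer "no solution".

First find gcd(12, 73):
73 = 6*12 + 1
12 = 12*1 + 0
gcd = 1, so a unique solution mod 73 exists.
Back-substitute for the Bézout coefficients:
1 = 73 − 6·12
So 12·(-6) ≡ 1 (mod 73), giving 12⁻¹ ≡ 67.
x ≡ 12⁻¹·25 ≡ 67·25 ≡ 69 (mod 73).

69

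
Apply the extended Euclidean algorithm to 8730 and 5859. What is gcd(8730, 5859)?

Apply Euclid's algorithm to 8730 and 5859:
8730 = 1*5859 + 2871
5859 = 2*2871 + 117
2871 = 24*117 + 63
117 = 1*63 + 54
63 = 1*54 + 9
54 = 6*9 + 0
gcd(8730, 5859) = 9.
Working backward:
9 = 63 − 54
9 = −117 + 2·63
9 = 2·2871 − 49·117
9 = −49·5859 + 100·2871
9 = 100·8730 − 149·5859
So 9 = (100)·8730 + (-149)·5859.

9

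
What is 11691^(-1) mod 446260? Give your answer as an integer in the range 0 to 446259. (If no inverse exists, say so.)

Apply the Euclidean algorithm to 446260 and 11691:
446260 = 38*11691 + 2002
11691 = 5*2002 + 1681
2002 = 1*1681 + 321
1681 = 5*321 + 76
321 = 4*76 + 17
76 = 4*17 + 8
17 = 2*8 + 1
8 = 8*1 + 0
gcd = 1, so the inverse exists. Back-substitute:
1 = 17 − 2·8
1 = −2·76 + 9·17
1 = 9·321 − 38·76
1 = −38·1681 + 199·321
1 = 199·2002 − 237·1681
1 = −237·11691 + 1384·2002
1 = 1384·446260 − 52829·11691
Hence 11691⁻¹ ≡ -52829 ≡ 393431 (mod 446260).

393431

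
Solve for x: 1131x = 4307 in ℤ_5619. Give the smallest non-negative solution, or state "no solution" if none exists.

no solution

gcd(1131, 5619):
5619 = 4·1131 + 1095
1131 = 1·1095 + 36
1095 = 30·36 + 15
36 = 2·15 + 6
15 = 2·6 + 3
6 = 2·3 + 0
gcd = 3, but 3 ∤ 4307, so the congruence has no solution.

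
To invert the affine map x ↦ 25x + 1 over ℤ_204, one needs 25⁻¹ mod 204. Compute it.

Apply the Euclidean algorithm to 204 and 25:
204 = 8*25 + 4
25 = 6*4 + 1
4 = 4*1 + 0
The gcd is 1. Working backward:
1 = 25 − 6·4
1 = −6·204 + 49·25
So 25·49 ≡ 1 (mod 204).

49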